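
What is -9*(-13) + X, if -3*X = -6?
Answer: 119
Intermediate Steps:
X = 2 (X = -⅓*(-6) = 2)
-9*(-13) + X = -9*(-13) + 2 = 117 + 2 = 119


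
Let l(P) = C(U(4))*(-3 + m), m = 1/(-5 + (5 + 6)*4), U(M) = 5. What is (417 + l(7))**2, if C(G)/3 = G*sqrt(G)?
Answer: 31069241/169 - 483720*sqrt(5)/13 ≈ 1.0064e+5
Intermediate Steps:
C(G) = 3*G**(3/2) (C(G) = 3*(G*sqrt(G)) = 3*G**(3/2))
m = 1/39 (m = 1/(-5 + 11*4) = 1/(-5 + 44) = 1/39 ≈ 0.025641)
l(P) = -580*sqrt(5)/13 (l(P) = (3*5**(3/2))*(-3 + 1/39) = (3*(5*sqrt(5)))*(-116/39) = (15*sqrt(5))*(-116/39) = -580*sqrt(5)/13)
(417 + l(7))**2 = (417 - 580*sqrt(5)/13)**2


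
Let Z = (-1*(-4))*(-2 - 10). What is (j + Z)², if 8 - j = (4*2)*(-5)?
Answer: 0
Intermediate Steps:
Z = -48 (Z = 4*(-12) = -48)
j = 48 (j = 8 - 4*2*(-5) = 8 - 8*(-5) = 8 - 1*(-40) = 8 + 40 = 48)
(j + Z)² = (48 - 48)² = 0² = 0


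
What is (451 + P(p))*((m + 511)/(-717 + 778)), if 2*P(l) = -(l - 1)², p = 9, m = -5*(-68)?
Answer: 356569/61 ≈ 5845.4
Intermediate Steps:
m = 340
P(l) = -(-1 + l)²/2 (P(l) = (-(l - 1)²)/2 = (-(-1 + l)²)/2 = -(-1 + l)²/2)
(451 + P(p))*((m + 511)/(-717 + 778)) = (451 - (-1 + 9)²/2)*((340 + 511)/(-717 + 778)) = (451 - ½*8²)*(851/61) = (451 - ½*64)*(851*(1/61)) = (451 - 32)*(851/61) = 419*(851/61) = 356569/61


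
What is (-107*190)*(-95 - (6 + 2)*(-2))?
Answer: 1606070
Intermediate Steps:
(-107*190)*(-95 - (6 + 2)*(-2)) = -20330*(-95 - 8*(-2)) = -20330*(-95 - 1*(-16)) = -20330*(-95 + 16) = -20330*(-79) = 1606070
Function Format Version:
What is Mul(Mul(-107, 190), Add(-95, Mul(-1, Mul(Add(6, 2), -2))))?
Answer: 1606070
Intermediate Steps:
Mul(Mul(-107, 190), Add(-95, Mul(-1, Mul(Add(6, 2), -2)))) = Mul(-20330, Add(-95, Mul(-1, Mul(8, -2)))) = Mul(-20330, Add(-95, Mul(-1, -16))) = Mul(-20330, Add(-95, 16)) = Mul(-20330, -79) = 1606070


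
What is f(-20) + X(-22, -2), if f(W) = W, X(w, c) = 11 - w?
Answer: 13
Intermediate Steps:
f(-20) + X(-22, -2) = -20 + (11 - 1*(-22)) = -20 + (11 + 22) = -20 + 33 = 13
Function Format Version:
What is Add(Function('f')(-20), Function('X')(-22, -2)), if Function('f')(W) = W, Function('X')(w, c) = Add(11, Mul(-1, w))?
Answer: 13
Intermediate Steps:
Add(Function('f')(-20), Function('X')(-22, -2)) = Add(-20, Add(11, Mul(-1, -22))) = Add(-20, Add(11, 22)) = Add(-20, 33) = 13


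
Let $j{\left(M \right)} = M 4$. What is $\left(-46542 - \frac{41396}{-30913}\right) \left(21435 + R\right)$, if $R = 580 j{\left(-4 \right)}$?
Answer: $- \frac{17487537674750}{30913} \approx -5.657 \cdot 10^{8}$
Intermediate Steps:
$j{\left(M \right)} = 4 M$
$R = -9280$ ($R = 580 \cdot 4 \left(-4\right) = 580 \left(-16\right) = -9280$)
$\left(-46542 - \frac{41396}{-30913}\right) \left(21435 + R\right) = \left(-46542 - \frac{41396}{-30913}\right) \left(21435 - 9280\right) = \left(-46542 - - \frac{41396}{30913}\right) 12155 = \left(-46542 + \frac{41396}{30913}\right) 12155 = \left(- \frac{1438711450}{30913}\right) 12155 = - \frac{17487537674750}{30913}$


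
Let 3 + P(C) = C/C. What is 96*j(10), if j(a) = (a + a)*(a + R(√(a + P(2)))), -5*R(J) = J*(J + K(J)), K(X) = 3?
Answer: 16128 - 2304*√2 ≈ 12870.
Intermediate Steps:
P(C) = -2 (P(C) = -3 + C/C = -3 + 1 = -2)
R(J) = -J*(3 + J)/5 (R(J) = -J*(J + 3)/5 = -J*(3 + J)/5)
j(a) = 2*a*(a - √(-2 + a)*(3 + √(-2 + a))/5) (j(a) = (a + a)*(a - √(a - 2)*(3 + √(a - 2))/5) = (2*a)*(a - √(-2 + a)*(3 + √(-2 + a))/5) = 2*a*(a - √(-2 + a)*(3 + √(-2 + a))/5))
96*j(10) = 96*((⅖)*10*(2 - 3*√(-2 + 10) + 4*10)) = 96*((⅖)*10*(2 - 6*√2 + 40)) = 96*((⅖)*10*(42 - 6*√2)) = 96*(168 - 24*√2) = 16128 - 2304*√2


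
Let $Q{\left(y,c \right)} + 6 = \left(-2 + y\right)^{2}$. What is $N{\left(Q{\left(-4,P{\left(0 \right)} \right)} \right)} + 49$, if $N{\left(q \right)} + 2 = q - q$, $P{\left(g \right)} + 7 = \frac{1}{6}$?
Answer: $47$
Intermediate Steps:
$P{\left(g \right)} = - \frac{41}{6}$ ($P{\left(g \right)} = -7 + \frac{1}{6} = - \frac{41}{6}$)
$Q{\left(y,c \right)} = -6 + \left(-2 + y\right)^{2}$
$N{\left(q \right)} = -2$ ($N{\left(q \right)} = -2 + \left(q - q\right) = -2 + 0 = -2$)
$N{\left(Q{\left(-4,P{\left(0 \right)} \right)} \right)} + 49 = -2 + 49 = 47$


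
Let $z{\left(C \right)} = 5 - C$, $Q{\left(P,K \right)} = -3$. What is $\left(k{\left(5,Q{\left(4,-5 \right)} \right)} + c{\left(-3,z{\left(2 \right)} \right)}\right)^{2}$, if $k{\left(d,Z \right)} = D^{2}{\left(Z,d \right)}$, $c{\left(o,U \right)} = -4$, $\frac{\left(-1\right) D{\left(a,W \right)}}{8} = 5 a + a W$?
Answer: $3317299216$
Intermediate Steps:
$D{\left(a,W \right)} = - 40 a - 8 W a$ ($D{\left(a,W \right)} = - 8 \left(5 a + a W\right) = - 8 \left(5 a + W a\right) = - 40 a - 8 W a$)
$k{\left(d,Z \right)} = 64 Z^{2} \left(5 + d\right)^{2}$ ($k{\left(d,Z \right)} = \left(- 8 Z \left(5 + d\right)\right)^{2} = 64 Z^{2} \left(5 + d\right)^{2}$)
$\left(k{\left(5,Q{\left(4,-5 \right)} \right)} + c{\left(-3,z{\left(2 \right)} \right)}\right)^{2} = \left(64 \left(-3\right)^{2} \left(5 + 5\right)^{2} - 4\right)^{2} = \left(64 \cdot 9 \cdot 10^{2} - 4\right)^{2} = \left(64 \cdot 9 \cdot 100 - 4\right)^{2} = \left(57600 - 4\right)^{2} = 57596^{2} = 3317299216$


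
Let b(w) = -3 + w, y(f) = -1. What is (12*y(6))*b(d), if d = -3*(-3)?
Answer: -72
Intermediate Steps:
d = 9
(12*y(6))*b(d) = (12*(-1))*(-3 + 9) = -12*6 = -72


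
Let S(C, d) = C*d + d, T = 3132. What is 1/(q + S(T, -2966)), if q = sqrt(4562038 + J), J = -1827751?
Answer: -9292478/86350144646197 - sqrt(2734287)/86350144646197 ≈ -1.0763e-7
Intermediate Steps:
S(C, d) = d + C*d
q = sqrt(2734287) (q = sqrt(4562038 - 1827751) = sqrt(2734287) ≈ 1653.6)
1/(q + S(T, -2966)) = 1/(sqrt(2734287) - 2966*(1 + 3132)) = 1/(sqrt(2734287) - 2966*3133) = 1/(sqrt(2734287) - 9292478) = 1/(-9292478 + sqrt(2734287))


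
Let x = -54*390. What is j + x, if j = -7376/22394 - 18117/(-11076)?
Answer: -870552160853/41339324 ≈ -21059.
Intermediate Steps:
x = -21060
j = 54002587/41339324 (j = -7376*1/22394 - 18117*(-1/11076) = -3688/11197 + 6039/3692 = 54002587/41339324 ≈ 1.3063)
j + x = 54002587/41339324 - 21060 = -870552160853/41339324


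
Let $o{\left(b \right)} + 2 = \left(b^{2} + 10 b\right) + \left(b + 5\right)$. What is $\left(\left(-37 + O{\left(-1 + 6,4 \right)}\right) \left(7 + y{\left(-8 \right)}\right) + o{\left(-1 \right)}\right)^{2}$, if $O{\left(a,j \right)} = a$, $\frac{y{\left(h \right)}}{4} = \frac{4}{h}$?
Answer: $27889$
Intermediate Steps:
$y{\left(h \right)} = \frac{16}{h}$ ($y{\left(h \right)} = 4 \frac{4}{h} = \frac{16}{h}$)
$o{\left(b \right)} = 3 + b^{2} + 11 b$ ($o{\left(b \right)} = -2 + \left(\left(b^{2} + 10 b\right) + \left(b + 5\right)\right) = -2 + \left(\left(b^{2} + 10 b\right) + \left(5 + b\right)\right) = -2 + \left(5 + b^{2} + 11 b\right) = 3 + b^{2} + 11 b$)
$\left(\left(-37 + O{\left(-1 + 6,4 \right)}\right) \left(7 + y{\left(-8 \right)}\right) + o{\left(-1 \right)}\right)^{2} = \left(\left(-37 + \left(-1 + 6\right)\right) \left(7 + \frac{16}{-8}\right) + \left(3 + \left(-1\right)^{2} + 11 \left(-1\right)\right)\right)^{2} = \left(\left(-37 + 5\right) \left(7 + 16 \left(- \frac{1}{8}\right)\right) + \left(3 + 1 - 11\right)\right)^{2} = \left(- 32 \left(7 - 2\right) - 7\right)^{2} = \left(\left(-32\right) 5 - 7\right)^{2} = \left(-160 - 7\right)^{2} = \left(-167\right)^{2} = 27889$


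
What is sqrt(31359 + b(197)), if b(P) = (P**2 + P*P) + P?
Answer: 13*sqrt(646) ≈ 330.42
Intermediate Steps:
b(P) = P + 2*P**2 (b(P) = (P**2 + P**2) + P = 2*P**2 + P = P + 2*P**2)
sqrt(31359 + b(197)) = sqrt(31359 + 197*(1 + 2*197)) = sqrt(31359 + 197*(1 + 394)) = sqrt(31359 + 197*395) = sqrt(31359 + 77815) = sqrt(109174) = 13*sqrt(646)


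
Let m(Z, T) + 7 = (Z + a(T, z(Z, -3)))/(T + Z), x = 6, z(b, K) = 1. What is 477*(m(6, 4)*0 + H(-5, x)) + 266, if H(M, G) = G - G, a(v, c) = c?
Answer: 266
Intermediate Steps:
H(M, G) = 0
m(Z, T) = -7 + (1 + Z)/(T + Z) (m(Z, T) = -7 + (Z + 1)/(T + Z) = -7 + (1 + Z)/(T + Z))
477*(m(6, 4)*0 + H(-5, x)) + 266 = 477*(((1 - 7*4 - 6*6)/(4 + 6))*0 + 0) + 266 = 477*(((1 - 28 - 36)/10)*0 + 0) + 266 = 477*(((⅒)*(-63))*0 + 0) + 266 = 477*(-63/10*0 + 0) + 266 = 477*(0 + 0) + 266 = 477*0 + 266 = 0 + 266 = 266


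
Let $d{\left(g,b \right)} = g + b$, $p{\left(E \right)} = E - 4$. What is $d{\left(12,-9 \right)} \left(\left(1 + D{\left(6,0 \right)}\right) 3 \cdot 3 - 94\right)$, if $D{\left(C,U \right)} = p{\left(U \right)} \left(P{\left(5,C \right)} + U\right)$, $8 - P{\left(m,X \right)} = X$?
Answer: $-471$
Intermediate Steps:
$p{\left(E \right)} = -4 + E$ ($p{\left(E \right)} = E - 4 = -4 + E$)
$P{\left(m,X \right)} = 8 - X$
$D{\left(C,U \right)} = \left(-4 + U\right) \left(8 + U - C\right)$ ($D{\left(C,U \right)} = \left(-4 + U\right) \left(\left(8 - C\right) + U\right) = \left(-4 + U\right) \left(8 + U - C\right)$)
$d{\left(g,b \right)} = b + g$
$d{\left(12,-9 \right)} \left(\left(1 + D{\left(6,0 \right)}\right) 3 \cdot 3 - 94\right) = \left(-9 + 12\right) \left(\left(1 + \left(-4 + 0\right) \left(8 + 0 - 6\right)\right) 3 \cdot 3 - 94\right) = 3 \left(\left(1 - 4 \left(8 + 0 - 6\right)\right) 9 - 94\right) = 3 \left(\left(1 - 8\right) 9 - 94\right) = 3 \left(\left(-7\right) 9 - 94\right) = 3 \left(-63 - 94\right) = 3 \left(-157\right) = -471$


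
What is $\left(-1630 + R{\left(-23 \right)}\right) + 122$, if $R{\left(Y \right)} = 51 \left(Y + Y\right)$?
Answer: $-3854$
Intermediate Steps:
$R{\left(Y \right)} = 102 Y$ ($R{\left(Y \right)} = 51 \cdot 2 Y = 102 Y$)
$\left(-1630 + R{\left(-23 \right)}\right) + 122 = \left(-1630 + 102 \left(-23\right)\right) + 122 = \left(-1630 - 2346\right) + 122 = -3976 + 122 = -3854$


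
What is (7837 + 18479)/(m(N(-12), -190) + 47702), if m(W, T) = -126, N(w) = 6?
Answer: 6579/11894 ≈ 0.55314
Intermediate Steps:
(7837 + 18479)/(m(N(-12), -190) + 47702) = (7837 + 18479)/(-126 + 47702) = 26316/47576 = 26316*(1/47576) = 6579/11894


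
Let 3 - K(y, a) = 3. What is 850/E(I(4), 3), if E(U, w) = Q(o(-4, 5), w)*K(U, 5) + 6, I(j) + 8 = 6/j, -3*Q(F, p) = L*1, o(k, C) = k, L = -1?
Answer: 425/3 ≈ 141.67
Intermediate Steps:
K(y, a) = 0 (K(y, a) = 3 - 1*3 = 3 - 3 = 0)
Q(F, p) = ⅓ (Q(F, p) = -(-1)/3 = -⅓*(-1) = ⅓)
I(j) = -8 + 6/j
E(U, w) = 6 (E(U, w) = (⅓)*0 + 6 = 0 + 6 = 6)
850/E(I(4), 3) = 850/6 = 850*(⅙) = 425/3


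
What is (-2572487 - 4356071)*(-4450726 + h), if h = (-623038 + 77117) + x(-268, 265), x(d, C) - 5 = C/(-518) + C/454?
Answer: 290769377058153604/8399 ≈ 3.4620e+13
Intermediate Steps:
x(d, C) = 5 + 16*C/58793 (x(d, C) = 5 + (C/(-518) + C/454) = 5 + (C*(-1/518) + C*(1/454)) = 5 + (-C/518 + C/454) = 5 + 16*C/58793)
h = -32096035148/58793 (h = (-623038 + 77117) + (5 + (16/58793)*265) = -545921 + (5 + 4240/58793) = -545921 + 298205/58793 = -32096035148/58793 ≈ -5.4592e+5)
(-2572487 - 4356071)*(-4450726 + h) = (-2572487 - 4356071)*(-4450726 - 32096035148/58793) = -6928558*(-293767568866/58793) = 290769377058153604/8399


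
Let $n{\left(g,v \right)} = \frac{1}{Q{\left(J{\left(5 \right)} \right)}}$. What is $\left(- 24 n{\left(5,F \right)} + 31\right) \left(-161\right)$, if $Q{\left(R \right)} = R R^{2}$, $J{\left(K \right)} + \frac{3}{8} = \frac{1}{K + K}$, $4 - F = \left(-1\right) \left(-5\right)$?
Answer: $- \frac{253939021}{1331} \approx -1.9079 \cdot 10^{5}$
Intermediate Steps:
$F = -1$ ($F = 4 - \left(-1\right) \left(-5\right) = 4 - 5 = -1$)
$J{\left(K \right)} = - \frac{3}{8} + \frac{1}{2 K}$ ($J{\left(K \right)} = - \frac{3}{8} + \frac{1}{K + K} = - \frac{3}{8} + \frac{1}{2 K}$)
$Q{\left(R \right)} = R^{3}$
$n{\left(g,v \right)} = - \frac{64000}{1331}$ ($n{\left(g,v \right)} = \frac{1}{\left(\frac{4 - 15}{8 \cdot 5}\right)^{3}} = \frac{1}{\left(\frac{1}{8} \cdot \frac{1}{5} \left(4 - 15\right)\right)^{3}} = \frac{1}{\left(\frac{1}{8} \cdot \frac{1}{5} \left(-11\right)\right)^{3}} = \frac{1}{\left(- \frac{11}{40}\right)^{3}} = \frac{1}{- \frac{1331}{64000}} = - \frac{64000}{1331}$)
$\left(- 24 n{\left(5,F \right)} + 31\right) \left(-161\right) = \left(\left(-24\right) \left(- \frac{64000}{1331}\right) + 31\right) \left(-161\right) = \left(\frac{1536000}{1331} + 31\right) \left(-161\right) = \frac{1577261}{1331} \left(-161\right) = - \frac{253939021}{1331}$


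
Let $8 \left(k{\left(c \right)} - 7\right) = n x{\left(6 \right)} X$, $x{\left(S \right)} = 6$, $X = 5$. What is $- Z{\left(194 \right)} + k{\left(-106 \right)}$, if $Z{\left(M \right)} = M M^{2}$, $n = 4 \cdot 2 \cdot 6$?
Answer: $-7301197$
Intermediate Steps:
$n = 48$ ($n = 8 \cdot 6 = 48$)
$k{\left(c \right)} = 187$ ($k{\left(c \right)} = 7 + \frac{48 \cdot 6 \cdot 5}{8} = 7 + \frac{288 \cdot 5}{8} = 7 + \frac{1}{8} \cdot 1440 = 7 + 180 = 187$)
$Z{\left(M \right)} = M^{3}$
$- Z{\left(194 \right)} + k{\left(-106 \right)} = - 194^{3} + 187 = \left(-1\right) 7301384 + 187 = -7301384 + 187 = -7301197$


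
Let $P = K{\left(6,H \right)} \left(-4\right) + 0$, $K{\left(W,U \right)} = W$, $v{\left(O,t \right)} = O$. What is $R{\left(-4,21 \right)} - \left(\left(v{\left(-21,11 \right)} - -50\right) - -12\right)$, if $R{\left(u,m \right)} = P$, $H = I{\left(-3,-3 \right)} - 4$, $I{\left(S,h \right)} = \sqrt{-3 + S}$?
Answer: $-65$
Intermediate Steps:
$H = -4 + i \sqrt{6}$ ($H = \sqrt{-3 - 3} - 4 = \sqrt{-6} - 4 = i \sqrt{6} - 4 = -4 + i \sqrt{6} \approx -4.0 + 2.4495 i$)
$P = -24$ ($P = 6 \left(-4\right) + 0 = -24 + 0 = -24$)
$R{\left(u,m \right)} = -24$
$R{\left(-4,21 \right)} - \left(\left(v{\left(-21,11 \right)} - -50\right) - -12\right) = -24 - \left(\left(-21 - -50\right) - -12\right) = -24 - \left(\left(-21 + 50\right) + 12\right) = -24 - \left(29 + 12\right) = -24 - 41 = -65$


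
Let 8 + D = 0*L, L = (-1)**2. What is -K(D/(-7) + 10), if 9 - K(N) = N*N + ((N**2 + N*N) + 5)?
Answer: 18056/49 ≈ 368.49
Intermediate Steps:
L = 1
D = -8 (D = -8 + 0*1 = -8 + 0 = -8)
K(N) = 4 - 3*N**2 (K(N) = 9 - (N*N + ((N**2 + N*N) + 5)) = 9 - (N**2 + ((N**2 + N**2) + 5)) = 9 - (N**2 + (2*N**2 + 5)) = 9 - (N**2 + (5 + 2*N**2)) = 9 - (5 + 3*N**2) = 9 + (-5 - 3*N**2) = 4 - 3*N**2)
-K(D/(-7) + 10) = -(4 - 3*(-8/(-7) + 10)**2) = -(4 - 3*(-8*(-1/7) + 10)**2) = -(4 - 3*(8/7 + 10)**2) = -(4 - 3*(78/7)**2) = -(4 - 3*6084/49) = -(4 - 18252/49) = -1*(-18056/49) = 18056/49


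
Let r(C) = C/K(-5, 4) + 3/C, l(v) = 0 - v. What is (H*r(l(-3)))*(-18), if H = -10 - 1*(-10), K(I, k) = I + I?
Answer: 0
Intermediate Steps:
K(I, k) = 2*I
l(v) = -v
H = 0 (H = -10 + 10 = 0)
r(C) = 3/C - C/10 (r(C) = C/((2*(-5))) + 3/C = C/(-10) + 3/C = C*(-1/10) + 3/C = -C/10 + 3/C = 3/C - C/10)
(H*r(l(-3)))*(-18) = (0*(3/((-1*(-3))) - (-1)*(-3)/10))*(-18) = (0*(3/3 - 1/10*3))*(-18) = (0*(3*(1/3) - 3/10))*(-18) = (0*(1 - 3/10))*(-18) = (0*(7/10))*(-18) = 0*(-18) = 0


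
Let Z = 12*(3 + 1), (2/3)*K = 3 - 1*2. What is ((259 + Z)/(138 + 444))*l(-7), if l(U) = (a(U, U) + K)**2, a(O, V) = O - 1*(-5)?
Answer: 307/2328 ≈ 0.13187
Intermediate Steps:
a(O, V) = 5 + O (a(O, V) = O + 5 = 5 + O)
K = 3/2 (K = 3*(3 - 1*2)/2 = 3*(3 - 2)/2 = (3/2)*1 = 3/2 ≈ 1.5000)
Z = 48 (Z = 12*4 = 48)
l(U) = (13/2 + U)**2 (l(U) = ((5 + U) + 3/2)**2 = (13/2 + U)**2)
((259 + Z)/(138 + 444))*l(-7) = ((259 + 48)/(138 + 444))*((13 + 2*(-7))**2/4) = (307/582)*((13 - 14)**2/4) = (307*(1/582))*((1/4)*(-1)**2) = 307*((1/4)*1)/582 = (307/582)*(1/4) = 307/2328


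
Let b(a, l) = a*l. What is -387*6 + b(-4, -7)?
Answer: -2294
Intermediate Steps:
-387*6 + b(-4, -7) = -387*6 - 4*(-7) = -2322 + 28 = -2294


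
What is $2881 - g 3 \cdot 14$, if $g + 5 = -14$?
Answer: $3679$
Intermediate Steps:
$g = -19$ ($g = -5 - 14 = -19$)
$2881 - g 3 \cdot 14 = 2881 - \left(-19\right) 3 \cdot 14 = 2881 - \left(-57\right) 14 = 2881 - -798 = 2881 + 798 = 3679$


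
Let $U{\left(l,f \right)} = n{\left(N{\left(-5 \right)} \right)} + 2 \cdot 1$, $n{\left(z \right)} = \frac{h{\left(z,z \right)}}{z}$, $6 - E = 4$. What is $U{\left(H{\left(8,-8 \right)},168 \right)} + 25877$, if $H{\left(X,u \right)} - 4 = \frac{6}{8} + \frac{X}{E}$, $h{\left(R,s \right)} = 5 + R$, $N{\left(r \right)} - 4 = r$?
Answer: $25875$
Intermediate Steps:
$E = 2$ ($E = 6 - 4 = 2$)
$N{\left(r \right)} = 4 + r$
$n{\left(z \right)} = \frac{5 + z}{z}$
$H{\left(X,u \right)} = \frac{19}{4} + \frac{X}{2}$ ($H{\left(X,u \right)} = 4 + \left(\frac{6}{8} + \frac{X}{2}\right) = 4 + \left(6 \cdot \frac{1}{8} + X \frac{1}{2}\right) = 4 + \left(\frac{3}{4} + \frac{X}{2}\right) = \frac{19}{4} + \frac{X}{2}$)
$U{\left(l,f \right)} = -2$ ($U{\left(l,f \right)} = \frac{5 + \left(4 - 5\right)}{4 - 5} + 2 \cdot 1 = \frac{5 - 1}{-1} + 2 = \left(-1\right) 4 + 2 = -4 + 2 = -2$)
$U{\left(H{\left(8,-8 \right)},168 \right)} + 25877 = -2 + 25877 = 25875$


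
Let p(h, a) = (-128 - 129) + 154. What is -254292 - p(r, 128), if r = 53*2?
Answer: -254189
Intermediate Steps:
r = 106
p(h, a) = -103 (p(h, a) = -257 + 154 = -103)
-254292 - p(r, 128) = -254292 - 1*(-103) = -254292 + 103 = -254189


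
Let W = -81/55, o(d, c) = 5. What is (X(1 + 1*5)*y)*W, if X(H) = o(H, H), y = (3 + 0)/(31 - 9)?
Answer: -243/242 ≈ -1.0041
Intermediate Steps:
y = 3/22 ≈ 0.13636
W = -81/55 (W = -81*1/55 = -81/55 ≈ -1.4727)
X(H) = 5
(X(1 + 1*5)*y)*W = (5*(3/22))*(-81/55) = (15/22)*(-81/55) = -243/242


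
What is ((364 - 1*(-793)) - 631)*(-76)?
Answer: -39976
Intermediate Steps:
((364 - 1*(-793)) - 631)*(-76) = ((364 + 793) - 631)*(-76) = (1157 - 631)*(-76) = 526*(-76) = -39976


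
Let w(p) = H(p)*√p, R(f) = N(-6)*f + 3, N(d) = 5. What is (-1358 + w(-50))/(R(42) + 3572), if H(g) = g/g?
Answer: -1358/3785 + I*√2/757 ≈ -0.35878 + 0.0018682*I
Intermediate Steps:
H(g) = 1
R(f) = 3 + 5*f (R(f) = 5*f + 3 = 3 + 5*f)
w(p) = √p (w(p) = 1*√p = √p)
(-1358 + w(-50))/(R(42) + 3572) = (-1358 + √(-50))/((3 + 5*42) + 3572) = (-1358 + 5*I*√2)/((3 + 210) + 3572) = (-1358 + 5*I*√2)/(213 + 3572) = (-1358 + 5*I*√2)/3785 = (-1358 + 5*I*√2)*(1/3785) = -1358/3785 + I*√2/757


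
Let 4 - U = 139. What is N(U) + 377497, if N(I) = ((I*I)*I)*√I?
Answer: 377497 - 7381125*I*√15 ≈ 3.775e+5 - 2.8587e+7*I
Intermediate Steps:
U = -135 (U = 4 - 1*139 = 4 - 139 = -135)
N(I) = I^(7/2) (N(I) = (I²*I)*√I = I³*√I = I^(7/2))
N(U) + 377497 = (-135)^(7/2) + 377497 = -7381125*I*√15 + 377497 = 377497 - 7381125*I*√15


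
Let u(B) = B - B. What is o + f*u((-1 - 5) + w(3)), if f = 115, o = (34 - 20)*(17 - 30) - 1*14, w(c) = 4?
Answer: -196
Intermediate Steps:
u(B) = 0
o = -196 (o = 14*(-13) - 14 = -182 - 14 = -196)
o + f*u((-1 - 5) + w(3)) = -196 + 115*0 = -196 + 0 = -196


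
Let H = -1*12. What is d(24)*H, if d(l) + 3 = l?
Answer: -252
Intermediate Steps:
H = -12
d(l) = -3 + l
d(24)*H = (-3 + 24)*(-12) = 21*(-12) = -252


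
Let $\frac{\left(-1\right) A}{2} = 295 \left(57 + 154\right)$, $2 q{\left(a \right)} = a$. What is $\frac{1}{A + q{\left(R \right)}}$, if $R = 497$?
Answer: $- \frac{2}{248483} \approx -8.0488 \cdot 10^{-6}$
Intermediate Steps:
$q{\left(a \right)} = \frac{a}{2}$
$A = -124490$ ($A = - 2 \cdot 295 \left(57 + 154\right) = - 2 \cdot 295 \cdot 211 = \left(-2\right) 62245 = -124490$)
$\frac{1}{A + q{\left(R \right)}} = \frac{1}{-124490 + \frac{1}{2} \cdot 497} = \frac{1}{-124490 + \frac{497}{2}} = \frac{1}{- \frac{248483}{2}} = - \frac{2}{248483}$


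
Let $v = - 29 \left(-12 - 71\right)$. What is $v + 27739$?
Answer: $30146$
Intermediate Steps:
$v = 2407$ ($v = \left(-29\right) \left(-83\right) = 2407$)
$v + 27739 = 2407 + 27739 = 30146$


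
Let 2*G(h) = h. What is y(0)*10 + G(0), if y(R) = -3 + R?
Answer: -30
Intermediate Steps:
G(h) = h/2
y(0)*10 + G(0) = (-3 + 0)*10 + (½)*0 = -3*10 + 0 = -30 + 0 = -30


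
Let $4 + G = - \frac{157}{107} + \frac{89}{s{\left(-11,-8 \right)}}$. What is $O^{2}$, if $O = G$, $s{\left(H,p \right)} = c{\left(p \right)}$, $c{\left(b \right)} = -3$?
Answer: $\frac{127193284}{103041} \approx 1234.4$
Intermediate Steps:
$s{\left(H,p \right)} = -3$
$G = - \frac{11278}{321}$ ($G = -4 + \left(- \frac{157}{107} + \frac{89}{-3}\right) = -4 + \left(\left(-157\right) \frac{1}{107} + 89 \left(- \frac{1}{3}\right)\right) = -4 - \frac{9994}{321} = - \frac{11278}{321} \approx -35.134$)
$O = - \frac{11278}{321} \approx -35.134$
$O^{2} = \left(- \frac{11278}{321}\right)^{2} = \frac{127193284}{103041}$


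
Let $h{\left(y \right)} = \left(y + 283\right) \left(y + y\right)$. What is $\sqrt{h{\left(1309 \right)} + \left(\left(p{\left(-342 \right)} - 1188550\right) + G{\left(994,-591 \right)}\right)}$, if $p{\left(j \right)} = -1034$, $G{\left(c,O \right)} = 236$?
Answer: $2 \sqrt{744627} \approx 1725.8$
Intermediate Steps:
$h{\left(y \right)} = 2 y \left(283 + y\right)$ ($h{\left(y \right)} = \left(283 + y\right) 2 y = 2 y \left(283 + y\right)$)
$\sqrt{h{\left(1309 \right)} + \left(\left(p{\left(-342 \right)} - 1188550\right) + G{\left(994,-591 \right)}\right)} = \sqrt{2 \cdot 1309 \left(283 + 1309\right) + \left(\left(-1034 - 1188550\right) + 236\right)} = \sqrt{2 \cdot 1309 \cdot 1592 + \left(-1189584 + 236\right)} = \sqrt{4167856 - 1189348} = \sqrt{2978508} = 2 \sqrt{744627}$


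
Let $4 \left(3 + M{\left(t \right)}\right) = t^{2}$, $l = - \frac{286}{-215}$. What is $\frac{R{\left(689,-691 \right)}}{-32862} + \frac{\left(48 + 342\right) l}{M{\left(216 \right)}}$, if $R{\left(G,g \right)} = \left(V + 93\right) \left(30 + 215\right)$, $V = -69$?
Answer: $- \frac{728232}{5416753} \approx -0.13444$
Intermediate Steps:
$R{\left(G,g \right)} = 5880$ ($R{\left(G,g \right)} = \left(-69 + 93\right) \left(30 + 215\right) = 24 \cdot 245 = 5880$)
$l = \frac{286}{215}$ ($l = \left(-286\right) \left(- \frac{1}{215}\right) = \frac{286}{215} \approx 1.3302$)
$M{\left(t \right)} = -3 + \frac{t^{2}}{4}$
$\frac{R{\left(689,-691 \right)}}{-32862} + \frac{\left(48 + 342\right) l}{M{\left(216 \right)}} = \frac{5880}{-32862} + \frac{\left(48 + 342\right) \frac{286}{215}}{-3 + \frac{216^{2}}{4}} = 5880 \left(- \frac{1}{32862}\right) + \frac{390 \cdot \frac{286}{215}}{-3 + \frac{1}{4} \cdot 46656} = - \frac{980}{5477} + \frac{22308}{43 \left(-3 + 11664\right)} = - \frac{980}{5477} + \frac{22308}{43 \cdot 11661} = - \frac{980}{5477} + \frac{22308}{43} \cdot \frac{1}{11661} = - \frac{980}{5477} + \frac{44}{989} = - \frac{728232}{5416753}$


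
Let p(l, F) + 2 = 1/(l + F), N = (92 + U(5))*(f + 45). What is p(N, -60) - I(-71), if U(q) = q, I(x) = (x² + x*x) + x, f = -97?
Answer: -51106353/5104 ≈ -10013.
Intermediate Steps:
I(x) = x + 2*x² (I(x) = (x² + x²) + x = 2*x² + x = x + 2*x²)
N = -5044 (N = (92 + 5)*(-97 + 45) = 97*(-52) = -5044)
p(l, F) = -2 + 1/(F + l) (p(l, F) = -2 + 1/(l + F) = -2 + 1/(F + l))
p(N, -60) - I(-71) = (1 - 2*(-60) - 2*(-5044))/(-60 - 5044) - (-71)*(1 + 2*(-71)) = (1 + 120 + 10088)/(-5104) - (-71)*(1 - 142) = -1/5104*10209 - (-71)*(-141) = -10209/5104 - 1*10011 = -10209/5104 - 10011 = -51106353/5104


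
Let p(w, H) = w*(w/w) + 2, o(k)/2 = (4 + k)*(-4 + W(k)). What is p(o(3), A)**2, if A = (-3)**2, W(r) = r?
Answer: 144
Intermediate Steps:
o(k) = 2*(-4 + k)*(4 + k) (o(k) = 2*((4 + k)*(-4 + k)) = 2*((-4 + k)*(4 + k)) = 2*(-4 + k)*(4 + k))
A = 9
p(w, H) = 2 + w (p(w, H) = w*1 + 2 = w + 2 = 2 + w)
p(o(3), A)**2 = (2 + (-32 + 2*3**2))**2 = (2 + (-32 + 2*9))**2 = (2 + (-32 + 18))**2 = (2 - 14)**2 = (-12)**2 = 144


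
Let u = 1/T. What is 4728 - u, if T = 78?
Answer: 368783/78 ≈ 4728.0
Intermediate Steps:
u = 1/78 ≈ 0.012821
4728 - u = 4728 - 1*1/78 = 4728 - 1/78 = 368783/78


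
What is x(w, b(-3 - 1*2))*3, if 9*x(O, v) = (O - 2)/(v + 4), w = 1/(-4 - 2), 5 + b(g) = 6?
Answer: -13/90 ≈ -0.14444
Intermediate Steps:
b(g) = 1 (b(g) = -5 + 6 = 1)
w = -⅙ (w = 1/(-6) = -⅙ ≈ -0.16667)
x(O, v) = (-2 + O)/(9*(4 + v)) (x(O, v) = ((O - 2)/(v + 4))/9 = ((-2 + O)/(4 + v))/9 = (-2 + O)/(9*(4 + v)))
x(w, b(-3 - 1*2))*3 = ((-2 - ⅙)/(9*(4 + 1)))*3 = ((⅑)*(-13/6)/5)*3 = ((⅑)*(⅕)*(-13/6))*3 = -13/270*3 = -13/90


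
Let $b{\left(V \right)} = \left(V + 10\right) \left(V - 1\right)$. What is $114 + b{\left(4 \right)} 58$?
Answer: $2550$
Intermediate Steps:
$b{\left(V \right)} = \left(-1 + V\right) \left(10 + V\right)$ ($b{\left(V \right)} = \left(10 + V\right) \left(-1 + V\right) = \left(-1 + V\right) \left(10 + V\right)$)
$114 + b{\left(4 \right)} 58 = 114 + \left(-10 + 4^{2} + 9 \cdot 4\right) 58 = 114 + \left(-10 + 16 + 36\right) 58 = 114 + 42 \cdot 58 = 114 + 2436 = 2550$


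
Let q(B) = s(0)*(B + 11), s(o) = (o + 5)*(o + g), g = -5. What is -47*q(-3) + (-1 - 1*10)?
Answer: 9389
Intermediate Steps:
s(o) = (-5 + o)*(5 + o) (s(o) = (o + 5)*(o - 5) = (5 + o)*(-5 + o) = (-5 + o)*(5 + o))
q(B) = -275 - 25*B (q(B) = (-25 + 0²)*(B + 11) = (-25 + 0)*(11 + B) = -25*(11 + B) = -275 - 25*B)
-47*q(-3) + (-1 - 1*10) = -47*(-275 - 25*(-3)) + (-1 - 1*10) = -47*(-275 + 75) + (-1 - 10) = -47*(-200) - 11 = 9400 - 11 = 9389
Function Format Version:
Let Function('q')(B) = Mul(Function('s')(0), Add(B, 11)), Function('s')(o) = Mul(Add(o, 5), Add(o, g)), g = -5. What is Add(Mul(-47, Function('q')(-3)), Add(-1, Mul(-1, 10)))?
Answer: 9389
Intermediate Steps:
Function('s')(o) = Mul(Add(-5, o), Add(5, o)) (Function('s')(o) = Mul(Add(o, 5), Add(o, -5)) = Mul(Add(5, o), Add(-5, o)) = Mul(Add(-5, o), Add(5, o)))
Function('q')(B) = Add(-275, Mul(-25, B)) (Function('q')(B) = Mul(Add(-25, Pow(0, 2)), Add(B, 11)) = Mul(Add(-25, 0), Add(11, B)) = Mul(-25, Add(11, B)) = Add(-275, Mul(-25, B)))
Add(Mul(-47, Function('q')(-3)), Add(-1, Mul(-1, 10))) = Add(Mul(-47, Add(-275, Mul(-25, -3))), Add(-1, Mul(-1, 10))) = Add(Mul(-47, Add(-275, 75)), Add(-1, -10)) = Add(Mul(-47, -200), -11) = Add(9400, -11) = 9389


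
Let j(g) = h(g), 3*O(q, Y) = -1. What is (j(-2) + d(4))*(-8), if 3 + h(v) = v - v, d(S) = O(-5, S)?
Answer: 80/3 ≈ 26.667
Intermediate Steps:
O(q, Y) = -⅓ (O(q, Y) = (⅓)*(-1) = -⅓)
d(S) = -⅓
h(v) = -3 (h(v) = -3 + (v - v) = -3 + 0 = -3)
j(g) = -3
(j(-2) + d(4))*(-8) = (-3 - ⅓)*(-8) = -10/3*(-8) = 80/3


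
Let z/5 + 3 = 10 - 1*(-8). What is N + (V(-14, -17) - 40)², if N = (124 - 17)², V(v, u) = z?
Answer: 12674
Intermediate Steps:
z = 75 (z = -15 + 5*(10 - 1*(-8)) = -15 + 5*(10 + 8) = -15 + 5*18 = -15 + 90 = 75)
V(v, u) = 75
N = 11449 (N = 107² = 11449)
N + (V(-14, -17) - 40)² = 11449 + (75 - 40)² = 11449 + 35² = 11449 + 1225 = 12674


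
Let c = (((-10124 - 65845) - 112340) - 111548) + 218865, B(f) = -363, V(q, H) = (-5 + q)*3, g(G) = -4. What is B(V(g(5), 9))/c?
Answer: 363/80992 ≈ 0.0044819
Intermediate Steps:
V(q, H) = -15 + 3*q
c = -80992 (c = ((-75969 - 112340) - 111548) + 218865 = (-188309 - 111548) + 218865 = -299857 + 218865 = -80992)
B(V(g(5), 9))/c = -363/(-80992) = -363*(-1/80992) = 363/80992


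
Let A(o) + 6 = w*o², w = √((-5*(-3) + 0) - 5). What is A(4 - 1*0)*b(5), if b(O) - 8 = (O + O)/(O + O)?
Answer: -54 + 144*√10 ≈ 401.37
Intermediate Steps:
b(O) = 9 (b(O) = 8 + (O + O)/(O + O) = 8 + (2*O)/((2*O)) = 8 + (2*O)*(1/(2*O)) = 8 + 1 = 9)
w = √10 (w = √((15 + 0) - 5) = √(15 - 5) = √10 ≈ 3.1623)
A(o) = -6 + √10*o²
A(4 - 1*0)*b(5) = (-6 + √10*(4 - 1*0)²)*9 = (-6 + √10*(4 + 0)²)*9 = (-6 + √10*4²)*9 = (-6 + √10*16)*9 = (-6 + 16*√10)*9 = -54 + 144*√10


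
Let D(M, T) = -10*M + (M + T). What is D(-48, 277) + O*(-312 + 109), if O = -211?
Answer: 43542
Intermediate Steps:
D(M, T) = T - 9*M
D(-48, 277) + O*(-312 + 109) = (277 - 9*(-48)) - 211*(-312 + 109) = (277 + 432) - 211*(-203) = 709 + 42833 = 43542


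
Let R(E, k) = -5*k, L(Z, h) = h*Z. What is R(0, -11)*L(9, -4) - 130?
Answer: -2110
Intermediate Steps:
L(Z, h) = Z*h
R(0, -11)*L(9, -4) - 130 = (-5*(-11))*(9*(-4)) - 130 = 55*(-36) - 130 = -1980 - 130 = -2110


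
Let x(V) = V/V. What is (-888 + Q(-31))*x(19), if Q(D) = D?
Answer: -919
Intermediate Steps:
x(V) = 1
(-888 + Q(-31))*x(19) = (-888 - 31)*1 = -919*1 = -919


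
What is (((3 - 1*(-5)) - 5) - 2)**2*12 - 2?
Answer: 10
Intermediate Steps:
(((3 - 1*(-5)) - 5) - 2)**2*12 - 2 = (((3 + 5) - 5) - 2)**2*12 - 2 = ((8 - 5) - 2)**2*12 - 2 = (3 - 2)**2*12 - 2 = 1**2*12 - 2 = 1*12 - 2 = 12 - 2 = 10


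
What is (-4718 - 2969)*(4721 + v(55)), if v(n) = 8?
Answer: -36351823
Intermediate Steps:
(-4718 - 2969)*(4721 + v(55)) = (-4718 - 2969)*(4721 + 8) = -7687*4729 = -36351823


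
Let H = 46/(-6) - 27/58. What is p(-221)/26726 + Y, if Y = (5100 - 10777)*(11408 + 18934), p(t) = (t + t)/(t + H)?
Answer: -91770354514043244/532769447 ≈ -1.7225e+8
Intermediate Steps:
H = -1415/174 (H = 46*(-⅙) - 27*1/58 = -23/3 - 27/58 = -1415/174 ≈ -8.1322)
p(t) = 2*t/(-1415/174 + t) (p(t) = (t + t)/(t - 1415/174) = (2*t)/(-1415/174 + t) = 2*t/(-1415/174 + t))
Y = -172251534 (Y = -5677*30342 = -172251534)
p(-221)/26726 + Y = (348*(-221)/(-1415 + 174*(-221)))/26726 - 172251534 = (348*(-221)/(-1415 - 38454))*(1/26726) - 172251534 = (348*(-221)/(-39869))*(1/26726) - 172251534 = (348*(-221)*(-1/39869))*(1/26726) - 172251534 = (76908/39869)*(1/26726) - 172251534 = 38454/532769447 - 172251534 = -91770354514043244/532769447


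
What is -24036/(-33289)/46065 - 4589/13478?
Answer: -2345571272719/6889314675410 ≈ -0.34047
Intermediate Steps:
-24036/(-33289)/46065 - 4589/13478 = -24036*(-1/33289)*(1/46065) - 4589*1/13478 = (24036/33289)*(1/46065) - 4589/13478 = 8012/511152595 - 4589/13478 = -2345571272719/6889314675410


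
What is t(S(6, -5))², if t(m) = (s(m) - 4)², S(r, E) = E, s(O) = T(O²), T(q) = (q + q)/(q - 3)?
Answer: 130321/14641 ≈ 8.9011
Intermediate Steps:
T(q) = 2*q/(-3 + q) (T(q) = (2*q)/(-3 + q) = 2*q/(-3 + q))
s(O) = 2*O²/(-3 + O²)
t(m) = (-4 + 2*m²/(-3 + m²))² (t(m) = (2*m²/(-3 + m²) - 4)² = (-4 + 2*m²/(-3 + m²))²)
t(S(6, -5))² = (4*(6 - 1*(-5)²)²/(-3 + (-5)²)²)² = (4*(6 - 1*25)²/(-3 + 25)²)² = (4*(6 - 25)²/22²)² = (4*(1/484)*(-19)²)² = (4*(1/484)*361)² = (361/121)² = 130321/14641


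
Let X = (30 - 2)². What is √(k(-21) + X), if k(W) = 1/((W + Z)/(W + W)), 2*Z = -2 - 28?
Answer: √28266/6 ≈ 28.021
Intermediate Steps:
Z = -15 (Z = (-2 - 28)/2 = (½)*(-30) = -15)
X = 784 (X = 28² = 784)
k(W) = 2*W/(-15 + W) (k(W) = 1/((W - 15)/(W + W)) = 1/((-15 + W)/((2*W))) = 1/((-15 + W)*(1/(2*W))) = 1/((-15 + W)/(2*W)) = 2*W/(-15 + W))
√(k(-21) + X) = √(2*(-21)/(-15 - 21) + 784) = √(2*(-21)/(-36) + 784) = √(2*(-21)*(-1/36) + 784) = √(7/6 + 784) = √(4711/6) = √28266/6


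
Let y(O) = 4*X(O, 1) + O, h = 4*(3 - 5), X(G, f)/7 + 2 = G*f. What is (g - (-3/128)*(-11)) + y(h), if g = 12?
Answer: -35361/128 ≈ -276.26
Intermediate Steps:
X(G, f) = -14 + 7*G*f (X(G, f) = -14 + 7*(G*f) = -14 + 7*G*f)
h = -8 (h = 4*(-2) = -8)
y(O) = -56 + 29*O (y(O) = 4*(-14 + 7*O*1) + O = 4*(-14 + 7*O) + O = (-56 + 28*O) + O = -56 + 29*O)
(g - (-3/128)*(-11)) + y(h) = (12 - (-3/128)*(-11)) + (-56 + 29*(-8)) = (12 - (-3*1/128)*(-11)) + (-56 - 232) = (12 - (-3)*(-11)/128) - 288 = (12 - 1*33/128) - 288 = (12 - 33/128) - 288 = 1503/128 - 288 = -35361/128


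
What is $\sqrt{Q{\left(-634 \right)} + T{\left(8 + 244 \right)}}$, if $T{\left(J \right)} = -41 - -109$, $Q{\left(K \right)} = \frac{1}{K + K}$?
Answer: $\frac{\sqrt{27332691}}{634} \approx 8.2462$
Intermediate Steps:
$Q{\left(K \right)} = \frac{1}{2 K}$
$T{\left(J \right)} = 68$ ($T{\left(J \right)} = -41 + 109 = 68$)
$\sqrt{Q{\left(-634 \right)} + T{\left(8 + 244 \right)}} = \sqrt{\frac{1}{2 \left(-634\right)} + 68} = \sqrt{\frac{1}{2} \left(- \frac{1}{634}\right) + 68} = \sqrt{- \frac{1}{1268} + 68} = \sqrt{\frac{86223}{1268}} = \frac{\sqrt{27332691}}{634}$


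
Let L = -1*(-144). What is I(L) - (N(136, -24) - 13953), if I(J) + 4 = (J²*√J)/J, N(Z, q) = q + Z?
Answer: 15565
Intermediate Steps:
N(Z, q) = Z + q
L = 144
I(J) = -4 + J^(3/2) (I(J) = -4 + (J²*√J)/J = -4 + J^(5/2)/J = -4 + J^(3/2))
I(L) - (N(136, -24) - 13953) = (-4 + 144^(3/2)) - ((136 - 24) - 13953) = (-4 + 1728) - (112 - 13953) = 1724 - 1*(-13841) = 1724 + 13841 = 15565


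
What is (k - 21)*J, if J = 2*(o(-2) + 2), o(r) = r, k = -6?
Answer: 0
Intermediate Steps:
J = 0 (J = 2*(-2 + 2) = 2*0 = 0)
(k - 21)*J = (-6 - 21)*0 = -27*0 = 0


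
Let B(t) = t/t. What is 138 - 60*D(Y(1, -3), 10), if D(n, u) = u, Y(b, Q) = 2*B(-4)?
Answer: -462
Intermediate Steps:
B(t) = 1
Y(b, Q) = 2 (Y(b, Q) = 2*1 = 2)
138 - 60*D(Y(1, -3), 10) = 138 - 60*10 = 138 - 600 = -462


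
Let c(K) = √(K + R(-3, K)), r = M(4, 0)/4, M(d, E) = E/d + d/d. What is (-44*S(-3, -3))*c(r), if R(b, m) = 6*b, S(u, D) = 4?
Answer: -88*I*√71 ≈ -741.5*I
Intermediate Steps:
M(d, E) = 1 + E/d (M(d, E) = E/d + 1 = 1 + E/d)
r = ¼ (r = ((0 + 4)/4)/4 = ((¼)*4)*(¼) = 1*(¼) = ¼ ≈ 0.25000)
c(K) = √(-18 + K) (c(K) = √(K + 6*(-3)) = √(K - 18) = √(-18 + K))
(-44*S(-3, -3))*c(r) = (-44*4)*√(-18 + ¼) = -88*I*√71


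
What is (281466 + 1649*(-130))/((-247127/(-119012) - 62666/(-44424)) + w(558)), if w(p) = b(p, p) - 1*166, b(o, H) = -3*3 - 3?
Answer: -11085494370264/28832740057 ≈ -384.48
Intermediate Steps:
b(o, H) = -12 (b(o, H) = -9 - 3 = -12)
w(p) = -178 (w(p) = -12 - 1*166 = -12 - 166 = -178)
(281466 + 1649*(-130))/((-247127/(-119012) - 62666/(-44424)) + w(558)) = (281466 + 1649*(-130))/((-247127/(-119012) - 62666/(-44424)) - 178) = (281466 - 214370)/((-247127*(-1/119012) - 62666*(-1/44424)) - 178) = 67096/((247127/119012 + 31333/22212) - 178) = 67096/(576136745/165218409 - 178) = 67096/(-28832740057/165218409) = 67096*(-165218409/28832740057) = -11085494370264/28832740057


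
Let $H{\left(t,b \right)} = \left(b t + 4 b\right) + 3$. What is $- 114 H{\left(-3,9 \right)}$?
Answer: $-1368$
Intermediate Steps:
$H{\left(t,b \right)} = 3 + 4 b + b t$ ($H{\left(t,b \right)} = \left(4 b + b t\right) + 3 = 3 + 4 b + b t$)
$- 114 H{\left(-3,9 \right)} = - 114 \left(3 + 4 \cdot 9 + 9 \left(-3\right)\right) = - 114 \left(3 + 36 - 27\right) = \left(-114\right) 12 = -1368$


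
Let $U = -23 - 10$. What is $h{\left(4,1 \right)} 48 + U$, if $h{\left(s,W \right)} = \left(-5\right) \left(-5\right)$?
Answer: $1167$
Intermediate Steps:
$U = -33$
$h{\left(s,W \right)} = 25$
$h{\left(4,1 \right)} 48 + U = 25 \cdot 48 - 33 = 1200 - 33 = 1167$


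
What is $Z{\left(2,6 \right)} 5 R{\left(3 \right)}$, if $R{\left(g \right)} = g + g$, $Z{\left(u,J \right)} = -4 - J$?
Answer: $-300$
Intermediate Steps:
$R{\left(g \right)} = 2 g$
$Z{\left(2,6 \right)} 5 R{\left(3 \right)} = \left(-4 - 6\right) 5 \cdot 2 \cdot 3 = \left(-4 - 6\right) 5 \cdot 6 = \left(-10\right) 5 \cdot 6 = \left(-50\right) 6 = -300$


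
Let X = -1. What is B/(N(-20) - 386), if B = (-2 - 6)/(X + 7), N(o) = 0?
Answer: 2/579 ≈ 0.0034542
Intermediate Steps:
B = -4/3 (B = (-2 - 6)/(-1 + 7) = -8/6 = -8*⅙ = -4/3 ≈ -1.3333)
B/(N(-20) - 386) = -4/3/(0 - 386) = -4/3/(-386) = -1/386*(-4/3) = 2/579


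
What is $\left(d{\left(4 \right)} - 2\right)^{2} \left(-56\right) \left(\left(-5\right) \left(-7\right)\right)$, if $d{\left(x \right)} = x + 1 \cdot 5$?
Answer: $-96040$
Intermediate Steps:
$d{\left(x \right)} = 5 + x$ ($d{\left(x \right)} = x + 5 = 5 + x$)
$\left(d{\left(4 \right)} - 2\right)^{2} \left(-56\right) \left(\left(-5\right) \left(-7\right)\right) = \left(\left(5 + 4\right) - 2\right)^{2} \left(-56\right) \left(\left(-5\right) \left(-7\right)\right) = \left(9 - 2\right)^{2} \left(-56\right) 35 = 7^{2} \left(-56\right) 35 = 49 \left(-56\right) 35 = \left(-2744\right) 35 = -96040$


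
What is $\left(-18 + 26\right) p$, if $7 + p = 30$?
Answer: $184$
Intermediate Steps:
$p = 23$ ($p = -7 + 30 = 23$)
$\left(-18 + 26\right) p = \left(-18 + 26\right) 23 = 8 \cdot 23 = 184$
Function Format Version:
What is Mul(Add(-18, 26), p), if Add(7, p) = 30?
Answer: 184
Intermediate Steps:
p = 23 (p = Add(-7, 30) = 23)
Mul(Add(-18, 26), p) = Mul(Add(-18, 26), 23) = Mul(8, 23) = 184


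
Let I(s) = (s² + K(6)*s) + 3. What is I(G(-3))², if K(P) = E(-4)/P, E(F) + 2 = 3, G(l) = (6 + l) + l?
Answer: 9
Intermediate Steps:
G(l) = 6 + 2*l
E(F) = 1 (E(F) = -2 + 3 = 1)
K(P) = 1/P
I(s) = 3 + s² + s/6 (I(s) = (s² + s/6) + 3 = 3 + s² + s/6)
I(G(-3))² = (3 + (6 + 2*(-3))² + (6 + 2*(-3))/6)² = (3 + (6 - 6)² + (6 - 6)/6)² = (3 + 0² + (⅙)*0)² = (3 + 0 + 0)² = 3² = 9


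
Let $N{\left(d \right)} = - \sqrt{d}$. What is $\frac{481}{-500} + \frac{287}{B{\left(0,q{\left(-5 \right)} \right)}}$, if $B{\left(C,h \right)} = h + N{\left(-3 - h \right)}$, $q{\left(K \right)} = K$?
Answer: $- \frac{728563}{11500} + \frac{287 \sqrt{2}}{23} \approx -45.706$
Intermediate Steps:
$B{\left(C,h \right)} = h - \sqrt{-3 - h}$
$\frac{481}{-500} + \frac{287}{B{\left(0,q{\left(-5 \right)} \right)}} = \frac{481}{-500} + \frac{287}{-5 - \sqrt{-3 - -5}} = 481 \left(- \frac{1}{500}\right) + \frac{287}{-5 - \sqrt{-3 + 5}} = - \frac{481}{500} + \frac{287}{-5 - \sqrt{2}}$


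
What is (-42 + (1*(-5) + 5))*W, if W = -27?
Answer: 1134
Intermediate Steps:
(-42 + (1*(-5) + 5))*W = (-42 + (1*(-5) + 5))*(-27) = (-42 + (-5 + 5))*(-27) = (-42 + 0)*(-27) = -42*(-27) = 1134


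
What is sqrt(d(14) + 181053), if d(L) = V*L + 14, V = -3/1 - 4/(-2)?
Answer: 3*sqrt(20117) ≈ 425.50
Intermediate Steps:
V = -1 (V = -3*1 - 4*(-1/2) = -3 + 2 = -1)
d(L) = 14 - L (d(L) = -L + 14 = 14 - L)
sqrt(d(14) + 181053) = sqrt((14 - 1*14) + 181053) = sqrt((14 - 14) + 181053) = sqrt(0 + 181053) = sqrt(181053) = 3*sqrt(20117)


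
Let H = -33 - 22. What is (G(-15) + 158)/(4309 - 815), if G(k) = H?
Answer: 103/3494 ≈ 0.029479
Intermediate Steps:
H = -55
G(k) = -55
(G(-15) + 158)/(4309 - 815) = (-55 + 158)/(4309 - 815) = 103/3494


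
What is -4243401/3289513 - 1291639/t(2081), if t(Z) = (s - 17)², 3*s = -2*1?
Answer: -38251689249672/9240242017 ≈ -4139.7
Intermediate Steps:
s = -⅔ (s = (-2*1)/3 = (⅓)*(-2) = -⅔ ≈ -0.66667)
t(Z) = 2809/9 (t(Z) = (-⅔ - 17)² = (-53/3)² = 2809/9)
-4243401/3289513 - 1291639/t(2081) = -4243401/3289513 - 1291639/2809/9 = -4243401*1/3289513 - 1291639*9/2809 = -4243401/3289513 - 11624751/2809 = -38251689249672/9240242017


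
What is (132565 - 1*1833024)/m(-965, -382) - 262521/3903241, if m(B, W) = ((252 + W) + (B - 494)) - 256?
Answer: 161873583814/175645845 ≈ 921.59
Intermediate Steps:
m(B, W) = -498 + B + W (m(B, W) = ((252 + W) + (-494 + B)) - 256 = (-242 + B + W) - 256 = -498 + B + W)
(132565 - 1*1833024)/m(-965, -382) - 262521/3903241 = (132565 - 1*1833024)/(-498 - 965 - 382) - 262521/3903241 = (132565 - 1833024)/(-1845) - 262521*1/3903241 = -1700459*(-1/1845) - 262521/3903241 = 1700459/1845 - 262521/3903241 = 161873583814/175645845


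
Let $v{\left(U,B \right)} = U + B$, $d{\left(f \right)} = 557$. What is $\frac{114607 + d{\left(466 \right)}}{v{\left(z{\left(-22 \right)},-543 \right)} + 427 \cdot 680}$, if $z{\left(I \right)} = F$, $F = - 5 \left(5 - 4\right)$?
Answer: $\frac{9597}{24151} \approx 0.39737$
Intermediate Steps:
$F = -5$ ($F = \left(-5\right) 1 = -5$)
$z{\left(I \right)} = -5$
$v{\left(U,B \right)} = B + U$
$\frac{114607 + d{\left(466 \right)}}{v{\left(z{\left(-22 \right)},-543 \right)} + 427 \cdot 680} = \frac{114607 + 557}{\left(-543 - 5\right) + 427 \cdot 680} = \frac{115164}{-548 + 290360} = \frac{115164}{289812} = 115164 \cdot \frac{1}{289812} = \frac{9597}{24151}$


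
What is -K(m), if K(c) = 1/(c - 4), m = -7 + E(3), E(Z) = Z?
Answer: ⅛ ≈ 0.12500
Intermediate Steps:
m = -4 (m = -7 + 3 = -4)
K(c) = 1/(-4 + c)
-K(m) = -1/(-4 - 4) = -1/(-8) = -1*(-⅛) = ⅛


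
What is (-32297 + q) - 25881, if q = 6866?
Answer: -51312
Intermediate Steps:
(-32297 + q) - 25881 = (-32297 + 6866) - 25881 = -25431 - 25881 = -51312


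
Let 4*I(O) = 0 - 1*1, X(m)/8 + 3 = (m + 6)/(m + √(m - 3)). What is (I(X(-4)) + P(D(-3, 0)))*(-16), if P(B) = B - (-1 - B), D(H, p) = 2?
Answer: -76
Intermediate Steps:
P(B) = 1 + 2*B (P(B) = B + (1 + B) = 1 + 2*B)
X(m) = -24 + 8*(6 + m)/(m + √(-3 + m)) (X(m) = -24 + 8*((m + 6)/(m + √(m - 3))) = -24 + 8*((6 + m)/(m + √(-3 + m))) = -24 + 8*(6 + m)/(m + √(-3 + m)))
I(O) = -¼ (I(O) = (0 - 1*1)/4 = (0 - 1)/4 = (¼)*(-1) = -¼)
(I(X(-4)) + P(D(-3, 0)))*(-16) = (-¼ + (1 + 2*2))*(-16) = (-¼ + (1 + 4))*(-16) = (-¼ + 5)*(-16) = (19/4)*(-16) = -76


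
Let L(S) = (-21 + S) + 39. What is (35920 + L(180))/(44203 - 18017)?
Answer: 18059/13093 ≈ 1.3793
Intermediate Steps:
L(S) = 18 + S
(35920 + L(180))/(44203 - 18017) = (35920 + (18 + 180))/(44203 - 18017) = (35920 + 198)/26186 = 36118*(1/26186) = 18059/13093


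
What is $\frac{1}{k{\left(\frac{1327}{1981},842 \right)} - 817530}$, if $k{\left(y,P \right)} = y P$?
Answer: $- \frac{1981}{1618409596} \approx -1.224 \cdot 10^{-6}$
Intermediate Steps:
$k{\left(y,P \right)} = P y$
$\frac{1}{k{\left(\frac{1327}{1981},842 \right)} - 817530} = \frac{1}{842 \cdot \frac{1327}{1981} - 817530} = \frac{1}{\frac{1117334}{1981} - 817530} = \frac{1}{- \frac{1618409596}{1981}} = - \frac{1981}{1618409596}$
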